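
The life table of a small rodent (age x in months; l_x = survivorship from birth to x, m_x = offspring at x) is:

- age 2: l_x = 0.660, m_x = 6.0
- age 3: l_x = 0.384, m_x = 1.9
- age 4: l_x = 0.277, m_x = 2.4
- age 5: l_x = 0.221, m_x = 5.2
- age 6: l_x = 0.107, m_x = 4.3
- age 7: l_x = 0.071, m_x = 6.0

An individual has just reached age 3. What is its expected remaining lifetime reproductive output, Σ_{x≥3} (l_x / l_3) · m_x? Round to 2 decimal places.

8.93

l_3 = 0.384. Conditional survival from age 3 to x is l_x / l_3.
  x=3: (0.384/0.384) × 1.9 = 1.9000
  x=4: (0.277/0.384) × 2.4 = 1.7313
  x=5: (0.221/0.384) × 5.2 = 2.9927
  x=6: (0.107/0.384) × 4.3 = 1.1982
  x=7: (0.071/0.384) × 6.0 = 1.1094
Sum = 1.9000 + 1.7313 + 2.9927 + 1.1982 + 1.1094 = 8.9315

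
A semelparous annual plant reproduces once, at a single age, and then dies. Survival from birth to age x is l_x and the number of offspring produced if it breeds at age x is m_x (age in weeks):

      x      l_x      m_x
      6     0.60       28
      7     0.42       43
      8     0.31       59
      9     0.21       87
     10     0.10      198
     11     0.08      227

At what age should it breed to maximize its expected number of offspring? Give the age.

10

Expected offspring if breeding at age x = l_x × m_x:
  age 6: 0.60 × 28 = 16.800
  age 7: 0.42 × 43 = 18.060
  age 8: 0.31 × 59 = 18.290
  age 9: 0.21 × 87 = 18.270
  age 10: 0.10 × 198 = 19.800
  age 11: 0.08 × 227 = 18.160
Maximum at age 10 (19.800).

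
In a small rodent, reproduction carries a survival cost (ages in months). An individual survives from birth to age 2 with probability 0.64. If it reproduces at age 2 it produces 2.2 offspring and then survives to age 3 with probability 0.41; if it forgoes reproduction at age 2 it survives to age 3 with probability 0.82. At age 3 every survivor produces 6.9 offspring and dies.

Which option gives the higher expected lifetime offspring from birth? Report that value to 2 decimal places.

breed at age 2: R₀ = 0.64 × (2.2 + 0.41 × 6.9) = 0.64 × 5.0290 = 3.2186
delay to age 3: R₀ = 0.64 × (0.82 × 6.9) = 0.64 × 5.6580 = 3.6211
Higher: delay to age 3 (3.6211).

3.62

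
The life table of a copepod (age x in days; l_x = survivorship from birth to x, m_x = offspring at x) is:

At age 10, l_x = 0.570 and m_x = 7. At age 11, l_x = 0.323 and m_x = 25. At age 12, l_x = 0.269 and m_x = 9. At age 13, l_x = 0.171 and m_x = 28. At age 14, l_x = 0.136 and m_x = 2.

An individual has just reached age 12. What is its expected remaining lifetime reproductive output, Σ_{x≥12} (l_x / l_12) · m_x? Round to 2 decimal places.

l_12 = 0.269. Conditional survival from age 12 to x is l_x / l_12.
  x=12: (0.269/0.269) × 9 = 9.0000
  x=13: (0.171/0.269) × 28 = 17.7993
  x=14: (0.136/0.269) × 2 = 1.0112
Sum = 9.0000 + 17.7993 + 1.0112 = 27.8104

27.81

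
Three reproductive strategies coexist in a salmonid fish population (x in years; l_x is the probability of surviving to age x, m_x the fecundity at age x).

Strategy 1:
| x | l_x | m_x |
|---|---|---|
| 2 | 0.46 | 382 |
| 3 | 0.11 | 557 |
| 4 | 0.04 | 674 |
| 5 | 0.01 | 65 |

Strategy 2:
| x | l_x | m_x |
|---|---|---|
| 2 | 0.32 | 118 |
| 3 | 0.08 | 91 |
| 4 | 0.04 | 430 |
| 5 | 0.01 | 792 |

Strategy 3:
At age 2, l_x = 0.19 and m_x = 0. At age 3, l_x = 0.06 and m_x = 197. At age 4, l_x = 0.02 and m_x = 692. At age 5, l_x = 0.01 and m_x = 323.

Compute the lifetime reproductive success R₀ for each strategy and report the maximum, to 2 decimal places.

Strategy 1: R₀ = 0.46×382 + 0.11×557 + 0.04×674 + 0.01×65 = 264.6000
Strategy 2: R₀ = 0.32×118 + 0.08×91 + 0.04×430 + 0.01×792 = 70.1600
Strategy 3: R₀ = 0.19×0 + 0.06×197 + 0.02×692 + 0.01×323 = 28.8900
Highest R₀: strategy 1 with 264.6000.

264.60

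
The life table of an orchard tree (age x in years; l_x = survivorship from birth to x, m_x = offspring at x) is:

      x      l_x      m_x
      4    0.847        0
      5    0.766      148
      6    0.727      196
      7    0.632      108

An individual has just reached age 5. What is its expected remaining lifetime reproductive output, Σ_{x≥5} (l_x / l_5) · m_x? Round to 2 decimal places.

423.13

l_5 = 0.766. Conditional survival from age 5 to x is l_x / l_5.
  x=5: (0.766/0.766) × 148 = 148.0000
  x=6: (0.727/0.766) × 196 = 186.0209
  x=7: (0.632/0.766) × 108 = 89.1070
Sum = 148.0000 + 186.0209 + 89.1070 = 423.1279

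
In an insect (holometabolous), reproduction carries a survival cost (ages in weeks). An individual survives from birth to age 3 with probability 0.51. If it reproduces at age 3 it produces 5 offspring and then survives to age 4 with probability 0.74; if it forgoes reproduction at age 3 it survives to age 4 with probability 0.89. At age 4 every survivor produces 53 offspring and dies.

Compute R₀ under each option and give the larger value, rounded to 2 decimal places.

breed at age 3: R₀ = 0.51 × (5 + 0.74 × 53) = 0.51 × 44.2200 = 22.5522
delay to age 4: R₀ = 0.51 × (0.89 × 53) = 0.51 × 47.1700 = 24.0567
Higher: delay to age 4 (24.0567).

24.06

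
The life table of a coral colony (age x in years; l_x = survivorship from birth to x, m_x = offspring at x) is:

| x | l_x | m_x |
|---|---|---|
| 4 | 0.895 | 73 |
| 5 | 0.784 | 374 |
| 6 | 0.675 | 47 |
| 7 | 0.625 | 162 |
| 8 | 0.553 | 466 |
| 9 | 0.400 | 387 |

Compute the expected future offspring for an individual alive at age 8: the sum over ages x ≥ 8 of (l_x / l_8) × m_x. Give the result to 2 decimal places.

745.93

l_8 = 0.553. Conditional survival from age 8 to x is l_x / l_8.
  x=8: (0.553/0.553) × 466 = 466.0000
  x=9: (0.400/0.553) × 387 = 279.9277
Sum = 466.0000 + 279.9277 = 745.9277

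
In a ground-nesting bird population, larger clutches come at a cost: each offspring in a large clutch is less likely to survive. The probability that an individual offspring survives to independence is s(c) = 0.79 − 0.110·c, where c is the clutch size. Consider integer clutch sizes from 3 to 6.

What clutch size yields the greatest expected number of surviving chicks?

4

Expected surviving chicks = c × s(c):
  c=3: 3 × 0.460 = 1.380
  c=4: 4 × 0.350 = 1.400
  c=5: 5 × 0.240 = 1.200
  c=6: 6 × 0.130 = 0.780
Maximum at c = 4 (1.400 surviving chicks).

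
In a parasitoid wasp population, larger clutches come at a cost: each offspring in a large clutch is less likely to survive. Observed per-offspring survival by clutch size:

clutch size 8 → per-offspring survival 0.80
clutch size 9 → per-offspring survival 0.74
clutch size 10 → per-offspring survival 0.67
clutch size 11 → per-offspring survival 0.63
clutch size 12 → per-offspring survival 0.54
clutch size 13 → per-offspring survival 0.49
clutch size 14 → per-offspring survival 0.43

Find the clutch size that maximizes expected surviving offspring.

Expected surviving offspring = c × s(c):
  c=8: 8 × 0.80 = 6.400
  c=9: 9 × 0.74 = 6.660
  c=10: 10 × 0.67 = 6.700
  c=11: 11 × 0.63 = 6.930
  c=12: 12 × 0.54 = 6.480
  c=13: 13 × 0.49 = 6.370
  c=14: 14 × 0.43 = 6.020
Maximum at c = 11 (6.930 surviving offspring).

11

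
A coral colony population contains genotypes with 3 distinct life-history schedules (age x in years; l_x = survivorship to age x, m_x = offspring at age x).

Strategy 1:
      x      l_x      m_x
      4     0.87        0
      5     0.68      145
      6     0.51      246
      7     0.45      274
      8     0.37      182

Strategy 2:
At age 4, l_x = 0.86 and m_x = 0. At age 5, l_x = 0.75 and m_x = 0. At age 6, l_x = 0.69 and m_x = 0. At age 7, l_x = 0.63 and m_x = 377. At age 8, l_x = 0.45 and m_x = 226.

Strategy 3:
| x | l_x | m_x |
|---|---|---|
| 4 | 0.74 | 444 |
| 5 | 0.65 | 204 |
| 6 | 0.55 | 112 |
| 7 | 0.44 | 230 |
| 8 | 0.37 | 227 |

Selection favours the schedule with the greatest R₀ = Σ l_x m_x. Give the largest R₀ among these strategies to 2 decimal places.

707.95

Strategy 1: R₀ = 0.87×0 + 0.68×145 + 0.51×246 + 0.45×274 + 0.37×182 = 414.7000
Strategy 2: R₀ = 0.86×0 + 0.75×0 + 0.69×0 + 0.63×377 + 0.45×226 = 339.2100
Strategy 3: R₀ = 0.74×444 + 0.65×204 + 0.55×112 + 0.44×230 + 0.37×227 = 707.9500
Highest R₀: strategy 3 with 707.9500.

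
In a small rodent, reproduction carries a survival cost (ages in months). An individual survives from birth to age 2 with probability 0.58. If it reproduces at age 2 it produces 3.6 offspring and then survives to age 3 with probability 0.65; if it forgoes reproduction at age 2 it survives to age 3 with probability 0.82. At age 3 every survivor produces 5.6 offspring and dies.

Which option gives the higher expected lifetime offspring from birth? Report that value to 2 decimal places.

4.20

breed at age 2: R₀ = 0.58 × (3.6 + 0.65 × 5.6) = 0.58 × 7.2400 = 4.1992
delay to age 3: R₀ = 0.58 × (0.82 × 5.6) = 0.58 × 4.5920 = 2.6634
Higher: breed at age 2 (4.1992).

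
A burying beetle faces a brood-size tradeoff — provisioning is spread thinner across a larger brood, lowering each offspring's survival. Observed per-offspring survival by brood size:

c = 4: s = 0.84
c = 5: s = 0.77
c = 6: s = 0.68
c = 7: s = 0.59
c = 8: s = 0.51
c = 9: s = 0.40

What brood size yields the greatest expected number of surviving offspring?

Expected surviving offspring = c × s(c):
  c=4: 4 × 0.84 = 3.360
  c=5: 5 × 0.77 = 3.850
  c=6: 6 × 0.68 = 4.080
  c=7: 7 × 0.59 = 4.130
  c=8: 8 × 0.51 = 4.080
  c=9: 9 × 0.40 = 3.600
Maximum at c = 7 (4.130 surviving offspring).

7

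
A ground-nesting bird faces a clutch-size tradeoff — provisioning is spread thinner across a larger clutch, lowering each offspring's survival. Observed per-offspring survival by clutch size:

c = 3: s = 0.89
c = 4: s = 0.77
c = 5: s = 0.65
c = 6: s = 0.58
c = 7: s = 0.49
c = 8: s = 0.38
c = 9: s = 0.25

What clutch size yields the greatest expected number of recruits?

6

Expected recruits = c × s(c):
  c=3: 3 × 0.89 = 2.670
  c=4: 4 × 0.77 = 3.080
  c=5: 5 × 0.65 = 3.250
  c=6: 6 × 0.58 = 3.480
  c=7: 7 × 0.49 = 3.430
  c=8: 8 × 0.38 = 3.040
  c=9: 9 × 0.25 = 2.250
Maximum at c = 6 (3.480 recruits).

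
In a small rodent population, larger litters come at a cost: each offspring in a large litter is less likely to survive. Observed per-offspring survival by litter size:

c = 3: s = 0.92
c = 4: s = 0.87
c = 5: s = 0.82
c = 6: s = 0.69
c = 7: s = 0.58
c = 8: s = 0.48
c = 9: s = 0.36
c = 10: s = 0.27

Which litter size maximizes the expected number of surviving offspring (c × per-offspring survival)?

Expected surviving offspring = c × s(c):
  c=3: 3 × 0.92 = 2.760
  c=4: 4 × 0.87 = 3.480
  c=5: 5 × 0.82 = 4.100
  c=6: 6 × 0.69 = 4.140
  c=7: 7 × 0.58 = 4.060
  c=8: 8 × 0.48 = 3.840
  c=9: 9 × 0.36 = 3.240
  c=10: 10 × 0.27 = 2.700
Maximum at c = 6 (4.140 surviving offspring).

6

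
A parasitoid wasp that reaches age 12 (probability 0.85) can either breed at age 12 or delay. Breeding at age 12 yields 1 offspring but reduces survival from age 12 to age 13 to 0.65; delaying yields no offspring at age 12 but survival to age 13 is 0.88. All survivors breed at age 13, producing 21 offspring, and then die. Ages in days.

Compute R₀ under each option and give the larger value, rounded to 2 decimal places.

15.71

breed at age 12: R₀ = 0.85 × (1 + 0.65 × 21) = 0.85 × 14.6500 = 12.4525
delay to age 13: R₀ = 0.85 × (0.88 × 21) = 0.85 × 18.4800 = 15.7080
Higher: delay to age 13 (15.7080).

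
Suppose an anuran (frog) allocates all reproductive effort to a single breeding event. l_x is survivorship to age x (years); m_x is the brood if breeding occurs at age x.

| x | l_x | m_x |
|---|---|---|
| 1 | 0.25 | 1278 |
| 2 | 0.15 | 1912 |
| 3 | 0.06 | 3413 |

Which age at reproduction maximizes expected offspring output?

Expected offspring if breeding at age x = l_x × m_x:
  age 1: 0.25 × 1278 = 319.500
  age 2: 0.15 × 1912 = 286.800
  age 3: 0.06 × 3413 = 204.780
Maximum at age 1 (319.500).

1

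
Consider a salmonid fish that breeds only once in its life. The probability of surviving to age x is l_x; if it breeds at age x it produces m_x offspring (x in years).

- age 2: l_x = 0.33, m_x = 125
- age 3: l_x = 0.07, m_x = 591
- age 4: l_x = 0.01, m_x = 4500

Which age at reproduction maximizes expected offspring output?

4

Expected offspring if breeding at age x = l_x × m_x:
  age 2: 0.33 × 125 = 41.250
  age 3: 0.07 × 591 = 41.370
  age 4: 0.01 × 4500 = 45.000
Maximum at age 4 (45.000).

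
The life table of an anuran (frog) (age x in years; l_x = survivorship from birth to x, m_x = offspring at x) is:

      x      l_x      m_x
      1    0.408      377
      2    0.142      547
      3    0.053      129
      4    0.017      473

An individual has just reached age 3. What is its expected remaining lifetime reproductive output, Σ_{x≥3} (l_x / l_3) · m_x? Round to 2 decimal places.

l_3 = 0.053. Conditional survival from age 3 to x is l_x / l_3.
  x=3: (0.053/0.053) × 129 = 129.0000
  x=4: (0.017/0.053) × 473 = 151.7170
Sum = 129.0000 + 151.7170 = 280.7170

280.72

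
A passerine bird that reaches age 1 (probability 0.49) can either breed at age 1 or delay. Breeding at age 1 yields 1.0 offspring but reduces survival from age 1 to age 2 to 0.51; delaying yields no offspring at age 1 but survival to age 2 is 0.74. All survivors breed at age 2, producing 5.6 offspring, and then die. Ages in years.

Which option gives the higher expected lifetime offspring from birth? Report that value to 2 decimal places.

2.03

breed at age 1: R₀ = 0.49 × (1.0 + 0.51 × 5.6) = 0.49 × 3.8560 = 1.8894
delay to age 2: R₀ = 0.49 × (0.74 × 5.6) = 0.49 × 4.1440 = 2.0306
Higher: delay to age 2 (2.0306).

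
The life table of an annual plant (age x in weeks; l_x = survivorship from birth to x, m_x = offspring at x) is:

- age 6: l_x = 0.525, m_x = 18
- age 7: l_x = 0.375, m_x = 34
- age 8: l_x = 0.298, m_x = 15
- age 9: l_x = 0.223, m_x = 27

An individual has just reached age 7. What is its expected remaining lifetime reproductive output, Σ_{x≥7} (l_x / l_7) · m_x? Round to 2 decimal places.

l_7 = 0.375. Conditional survival from age 7 to x is l_x / l_7.
  x=7: (0.375/0.375) × 34 = 34.0000
  x=8: (0.298/0.375) × 15 = 11.9200
  x=9: (0.223/0.375) × 27 = 16.0560
Sum = 34.0000 + 11.9200 + 16.0560 = 61.9760

61.98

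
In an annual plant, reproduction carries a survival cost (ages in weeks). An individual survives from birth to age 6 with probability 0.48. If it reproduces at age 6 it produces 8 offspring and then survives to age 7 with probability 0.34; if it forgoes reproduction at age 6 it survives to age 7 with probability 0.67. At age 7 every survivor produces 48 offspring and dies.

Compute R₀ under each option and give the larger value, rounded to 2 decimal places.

15.44

breed at age 6: R₀ = 0.48 × (8 + 0.34 × 48) = 0.48 × 24.3200 = 11.6736
delay to age 7: R₀ = 0.48 × (0.67 × 48) = 0.48 × 32.1600 = 15.4368
Higher: delay to age 7 (15.4368).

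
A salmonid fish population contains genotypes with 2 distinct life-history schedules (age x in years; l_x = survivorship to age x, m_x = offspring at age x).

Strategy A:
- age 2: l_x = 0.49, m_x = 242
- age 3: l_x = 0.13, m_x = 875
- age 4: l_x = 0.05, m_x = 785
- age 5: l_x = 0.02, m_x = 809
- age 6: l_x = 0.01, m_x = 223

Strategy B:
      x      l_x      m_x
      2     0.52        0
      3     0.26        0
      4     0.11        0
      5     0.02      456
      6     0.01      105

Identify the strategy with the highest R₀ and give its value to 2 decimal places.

Strategy A: R₀ = 0.49×242 + 0.13×875 + 0.05×785 + 0.02×809 + 0.01×223 = 289.9900
Strategy B: R₀ = 0.52×0 + 0.26×0 + 0.11×0 + 0.02×456 + 0.01×105 = 10.1700
Highest R₀: strategy A with 289.9900.

289.99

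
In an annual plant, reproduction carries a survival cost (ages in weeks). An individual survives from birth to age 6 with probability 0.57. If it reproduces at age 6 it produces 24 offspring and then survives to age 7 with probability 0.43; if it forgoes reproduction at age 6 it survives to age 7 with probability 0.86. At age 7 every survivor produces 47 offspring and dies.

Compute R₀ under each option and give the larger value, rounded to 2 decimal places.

25.20

breed at age 6: R₀ = 0.57 × (24 + 0.43 × 47) = 0.57 × 44.2100 = 25.1997
delay to age 7: R₀ = 0.57 × (0.86 × 47) = 0.57 × 40.4200 = 23.0394
Higher: breed at age 6 (25.1997).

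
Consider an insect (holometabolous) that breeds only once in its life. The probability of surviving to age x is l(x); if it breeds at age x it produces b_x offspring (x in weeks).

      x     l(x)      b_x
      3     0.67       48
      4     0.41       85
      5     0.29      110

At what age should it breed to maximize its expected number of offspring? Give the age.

Expected offspring if breeding at age x = l(x) × b_x:
  age 3: 0.67 × 48 = 32.160
  age 4: 0.41 × 85 = 34.850
  age 5: 0.29 × 110 = 31.900
Maximum at age 4 (34.850).

4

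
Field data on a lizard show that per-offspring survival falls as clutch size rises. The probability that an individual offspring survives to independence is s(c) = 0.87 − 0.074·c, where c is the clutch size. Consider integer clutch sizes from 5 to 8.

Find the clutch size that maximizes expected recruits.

Expected recruits = c × s(c):
  c=5: 5 × 0.500 = 2.500
  c=6: 6 × 0.426 = 2.556
  c=7: 7 × 0.352 = 2.464
  c=8: 8 × 0.278 = 2.224
Maximum at c = 6 (2.556 recruits).

6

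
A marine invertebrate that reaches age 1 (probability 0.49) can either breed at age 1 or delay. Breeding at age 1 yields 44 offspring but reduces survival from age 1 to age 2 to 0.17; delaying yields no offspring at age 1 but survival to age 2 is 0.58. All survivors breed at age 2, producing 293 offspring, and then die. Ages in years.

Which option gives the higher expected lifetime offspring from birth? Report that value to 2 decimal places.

83.27

breed at age 1: R₀ = 0.49 × (44 + 0.17 × 293) = 0.49 × 93.8100 = 45.9669
delay to age 2: R₀ = 0.49 × (0.58 × 293) = 0.49 × 169.9400 = 83.2706
Higher: delay to age 2 (83.2706).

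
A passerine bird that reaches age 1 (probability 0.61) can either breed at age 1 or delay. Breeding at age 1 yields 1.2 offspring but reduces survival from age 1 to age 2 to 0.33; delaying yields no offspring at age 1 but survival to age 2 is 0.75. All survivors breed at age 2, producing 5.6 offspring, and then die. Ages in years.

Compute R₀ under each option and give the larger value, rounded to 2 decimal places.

breed at age 1: R₀ = 0.61 × (1.2 + 0.33 × 5.6) = 0.61 × 3.0480 = 1.8593
delay to age 2: R₀ = 0.61 × (0.75 × 5.6) = 0.61 × 4.2000 = 2.5620
Higher: delay to age 2 (2.5620).

2.56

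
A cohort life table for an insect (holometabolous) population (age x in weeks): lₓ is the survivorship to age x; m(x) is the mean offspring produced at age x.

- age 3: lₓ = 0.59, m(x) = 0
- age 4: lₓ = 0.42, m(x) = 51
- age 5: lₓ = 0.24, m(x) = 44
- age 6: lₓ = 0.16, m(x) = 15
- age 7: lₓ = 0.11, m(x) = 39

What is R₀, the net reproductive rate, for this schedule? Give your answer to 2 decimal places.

38.67

R₀ = Σ lₓ m(x):
  age 3: 0.59 × 0 = 0.0000
  age 4: 0.42 × 51 = 21.4200
  age 5: 0.24 × 44 = 10.5600
  age 6: 0.16 × 15 = 2.4000
  age 7: 0.11 × 39 = 4.2900
R₀ = 0.0000 + 21.4200 + 10.5600 + 2.4000 + 4.2900 = 38.6700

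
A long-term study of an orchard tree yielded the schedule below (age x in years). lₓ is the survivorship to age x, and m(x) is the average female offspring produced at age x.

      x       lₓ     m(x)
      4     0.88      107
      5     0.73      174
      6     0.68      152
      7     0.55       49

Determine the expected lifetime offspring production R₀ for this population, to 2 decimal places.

351.49

R₀ = Σ lₓ m(x):
  age 4: 0.88 × 107 = 94.1600
  age 5: 0.73 × 174 = 127.0200
  age 6: 0.68 × 152 = 103.3600
  age 7: 0.55 × 49 = 26.9500
R₀ = 94.1600 + 127.0200 + 103.3600 + 26.9500 = 351.4900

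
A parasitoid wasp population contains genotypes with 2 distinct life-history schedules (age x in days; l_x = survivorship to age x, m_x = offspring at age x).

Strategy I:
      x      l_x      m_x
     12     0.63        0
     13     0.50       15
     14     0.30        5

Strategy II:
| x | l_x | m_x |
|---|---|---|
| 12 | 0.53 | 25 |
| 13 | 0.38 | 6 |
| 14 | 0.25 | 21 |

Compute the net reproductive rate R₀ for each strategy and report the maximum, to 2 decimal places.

Strategy I: R₀ = 0.63×0 + 0.50×15 + 0.30×5 = 9.0000
Strategy II: R₀ = 0.53×25 + 0.38×6 + 0.25×21 = 20.7800
Highest R₀: strategy II with 20.7800.

20.78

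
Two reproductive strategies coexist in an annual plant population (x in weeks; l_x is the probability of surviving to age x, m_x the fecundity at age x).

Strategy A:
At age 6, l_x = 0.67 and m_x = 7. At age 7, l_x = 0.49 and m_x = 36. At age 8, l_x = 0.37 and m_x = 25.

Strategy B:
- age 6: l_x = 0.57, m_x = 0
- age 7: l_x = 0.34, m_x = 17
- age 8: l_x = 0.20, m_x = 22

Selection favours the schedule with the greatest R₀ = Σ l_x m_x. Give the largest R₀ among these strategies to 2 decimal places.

Strategy A: R₀ = 0.67×7 + 0.49×36 + 0.37×25 = 31.5800
Strategy B: R₀ = 0.57×0 + 0.34×17 + 0.20×22 = 10.1800
Highest R₀: strategy A with 31.5800.

31.58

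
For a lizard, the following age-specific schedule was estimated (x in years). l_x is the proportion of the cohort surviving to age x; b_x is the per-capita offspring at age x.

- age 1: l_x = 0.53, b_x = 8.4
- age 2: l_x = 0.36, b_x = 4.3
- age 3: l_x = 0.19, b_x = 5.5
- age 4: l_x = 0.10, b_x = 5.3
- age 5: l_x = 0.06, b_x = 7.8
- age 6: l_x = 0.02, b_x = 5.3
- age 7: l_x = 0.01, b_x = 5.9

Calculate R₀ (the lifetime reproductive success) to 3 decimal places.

8.208

R₀ = Σ l_x b_x:
  age 1: 0.53 × 8.4 = 4.4520
  age 2: 0.36 × 4.3 = 1.5480
  age 3: 0.19 × 5.5 = 1.0450
  age 4: 0.10 × 5.3 = 0.5300
  age 5: 0.06 × 7.8 = 0.4680
  age 6: 0.02 × 5.3 = 0.1060
  age 7: 0.01 × 5.9 = 0.0590
R₀ = 4.4520 + 1.5480 + 1.0450 + 0.5300 + 0.4680 + 0.1060 + 0.0590 = 8.2080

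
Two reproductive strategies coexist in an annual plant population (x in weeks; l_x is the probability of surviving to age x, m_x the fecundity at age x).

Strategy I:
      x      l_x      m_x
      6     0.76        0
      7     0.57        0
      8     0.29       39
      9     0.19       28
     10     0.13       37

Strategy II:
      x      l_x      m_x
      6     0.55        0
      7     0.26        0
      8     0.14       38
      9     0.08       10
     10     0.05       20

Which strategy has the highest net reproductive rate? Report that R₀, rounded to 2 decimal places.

Strategy I: R₀ = 0.76×0 + 0.57×0 + 0.29×39 + 0.19×28 + 0.13×37 = 21.4400
Strategy II: R₀ = 0.55×0 + 0.26×0 + 0.14×38 + 0.08×10 + 0.05×20 = 7.1200
Highest R₀: strategy I with 21.4400.

21.44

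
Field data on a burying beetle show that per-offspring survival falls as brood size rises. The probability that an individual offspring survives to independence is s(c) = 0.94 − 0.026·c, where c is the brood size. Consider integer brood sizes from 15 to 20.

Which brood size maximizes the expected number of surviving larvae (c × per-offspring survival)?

18

Expected surviving larvae = c × s(c):
  c=15: 15 × 0.550 = 8.250
  c=16: 16 × 0.524 = 8.384
  c=17: 17 × 0.498 = 8.466
  c=18: 18 × 0.472 = 8.496
  c=19: 19 × 0.446 = 8.474
  c=20: 20 × 0.420 = 8.400
Maximum at c = 18 (8.496 surviving larvae).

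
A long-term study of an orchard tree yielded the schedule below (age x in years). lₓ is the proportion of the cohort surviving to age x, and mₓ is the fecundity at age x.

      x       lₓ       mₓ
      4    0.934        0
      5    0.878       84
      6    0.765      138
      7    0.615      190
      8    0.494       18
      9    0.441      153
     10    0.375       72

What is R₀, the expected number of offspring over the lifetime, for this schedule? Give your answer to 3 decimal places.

R₀ = Σ lₓ mₓ:
  age 4: 0.934 × 0 = 0.0000
  age 5: 0.878 × 84 = 73.7520
  age 6: 0.765 × 138 = 105.5700
  age 7: 0.615 × 190 = 116.8500
  age 8: 0.494 × 18 = 8.8920
  age 9: 0.441 × 153 = 67.4730
  age 10: 0.375 × 72 = 27.0000
R₀ = 0.0000 + 73.7520 + 105.5700 + 116.8500 + 8.8920 + 67.4730 + 27.0000 = 399.5370

399.537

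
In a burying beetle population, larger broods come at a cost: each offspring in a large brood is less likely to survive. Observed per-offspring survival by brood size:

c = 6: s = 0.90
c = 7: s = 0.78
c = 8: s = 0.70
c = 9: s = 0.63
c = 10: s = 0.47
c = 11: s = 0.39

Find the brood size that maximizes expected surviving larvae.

9

Expected surviving larvae = c × s(c):
  c=6: 6 × 0.90 = 5.400
  c=7: 7 × 0.78 = 5.460
  c=8: 8 × 0.70 = 5.600
  c=9: 9 × 0.63 = 5.670
  c=10: 10 × 0.47 = 4.700
  c=11: 11 × 0.39 = 4.290
Maximum at c = 9 (5.670 surviving larvae).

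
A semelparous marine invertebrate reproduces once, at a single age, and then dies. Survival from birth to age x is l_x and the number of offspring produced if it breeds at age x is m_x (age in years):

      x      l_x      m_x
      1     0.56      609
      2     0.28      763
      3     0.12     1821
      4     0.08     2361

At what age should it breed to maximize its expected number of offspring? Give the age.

Expected offspring if breeding at age x = l_x × m_x:
  age 1: 0.56 × 609 = 341.040
  age 2: 0.28 × 763 = 213.640
  age 3: 0.12 × 1821 = 218.520
  age 4: 0.08 × 2361 = 188.880
Maximum at age 1 (341.040).

1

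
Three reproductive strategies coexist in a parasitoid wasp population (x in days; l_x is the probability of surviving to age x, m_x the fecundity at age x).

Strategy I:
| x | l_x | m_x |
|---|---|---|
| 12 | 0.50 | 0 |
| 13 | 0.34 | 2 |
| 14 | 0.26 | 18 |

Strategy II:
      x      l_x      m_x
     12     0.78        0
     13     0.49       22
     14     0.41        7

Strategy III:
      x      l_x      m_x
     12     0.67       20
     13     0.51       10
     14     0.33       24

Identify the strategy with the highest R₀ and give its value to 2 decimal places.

26.42

Strategy I: R₀ = 0.50×0 + 0.34×2 + 0.26×18 = 5.3600
Strategy II: R₀ = 0.78×0 + 0.49×22 + 0.41×7 = 13.6500
Strategy III: R₀ = 0.67×20 + 0.51×10 + 0.33×24 = 26.4200
Highest R₀: strategy III with 26.4200.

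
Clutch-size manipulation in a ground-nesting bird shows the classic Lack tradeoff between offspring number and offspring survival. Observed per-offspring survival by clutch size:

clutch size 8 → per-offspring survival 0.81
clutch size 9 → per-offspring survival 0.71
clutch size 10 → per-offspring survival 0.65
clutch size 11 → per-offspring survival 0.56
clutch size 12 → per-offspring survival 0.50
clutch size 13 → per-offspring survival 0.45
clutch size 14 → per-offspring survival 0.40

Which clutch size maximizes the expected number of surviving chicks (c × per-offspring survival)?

10

Expected surviving chicks = c × s(c):
  c=8: 8 × 0.81 = 6.480
  c=9: 9 × 0.71 = 6.390
  c=10: 10 × 0.65 = 6.500
  c=11: 11 × 0.56 = 6.160
  c=12: 12 × 0.50 = 6.000
  c=13: 13 × 0.45 = 5.850
  c=14: 14 × 0.40 = 5.600
Maximum at c = 10 (6.500 surviving chicks).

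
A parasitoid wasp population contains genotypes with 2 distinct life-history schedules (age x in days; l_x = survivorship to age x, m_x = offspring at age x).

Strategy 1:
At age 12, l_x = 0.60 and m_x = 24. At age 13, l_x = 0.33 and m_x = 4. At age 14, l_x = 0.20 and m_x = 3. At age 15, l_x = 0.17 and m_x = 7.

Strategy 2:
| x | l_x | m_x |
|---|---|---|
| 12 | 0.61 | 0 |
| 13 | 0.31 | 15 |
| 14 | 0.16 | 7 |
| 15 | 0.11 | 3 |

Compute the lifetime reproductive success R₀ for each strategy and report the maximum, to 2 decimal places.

17.51

Strategy 1: R₀ = 0.60×24 + 0.33×4 + 0.20×3 + 0.17×7 = 17.5100
Strategy 2: R₀ = 0.61×0 + 0.31×15 + 0.16×7 + 0.11×3 = 6.1000
Highest R₀: strategy 1 with 17.5100.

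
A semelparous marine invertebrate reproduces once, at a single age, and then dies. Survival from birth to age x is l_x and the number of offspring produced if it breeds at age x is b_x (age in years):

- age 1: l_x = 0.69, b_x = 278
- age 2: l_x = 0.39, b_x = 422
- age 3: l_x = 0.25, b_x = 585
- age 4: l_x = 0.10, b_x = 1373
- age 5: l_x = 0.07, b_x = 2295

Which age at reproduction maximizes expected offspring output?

Expected offspring if breeding at age x = l_x × b_x:
  age 1: 0.69 × 278 = 191.820
  age 2: 0.39 × 422 = 164.580
  age 3: 0.25 × 585 = 146.250
  age 4: 0.10 × 1373 = 137.300
  age 5: 0.07 × 2295 = 160.650
Maximum at age 1 (191.820).

1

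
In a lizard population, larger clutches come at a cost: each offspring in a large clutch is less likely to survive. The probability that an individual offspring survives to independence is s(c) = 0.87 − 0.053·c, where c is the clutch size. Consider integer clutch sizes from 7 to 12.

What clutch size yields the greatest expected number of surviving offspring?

8

Expected surviving offspring = c × s(c):
  c=7: 7 × 0.499 = 3.493
  c=8: 8 × 0.446 = 3.568
  c=9: 9 × 0.393 = 3.537
  c=10: 10 × 0.340 = 3.400
  c=11: 11 × 0.287 = 3.157
  c=12: 12 × 0.234 = 2.808
Maximum at c = 8 (3.568 surviving offspring).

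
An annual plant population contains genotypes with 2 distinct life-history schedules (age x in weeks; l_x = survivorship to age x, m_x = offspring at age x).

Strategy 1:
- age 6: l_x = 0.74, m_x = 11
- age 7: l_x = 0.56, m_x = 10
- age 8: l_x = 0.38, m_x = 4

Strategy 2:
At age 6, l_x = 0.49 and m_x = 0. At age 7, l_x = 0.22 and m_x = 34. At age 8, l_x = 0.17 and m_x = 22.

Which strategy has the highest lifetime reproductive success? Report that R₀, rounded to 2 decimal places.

Strategy 1: R₀ = 0.74×11 + 0.56×10 + 0.38×4 = 15.2600
Strategy 2: R₀ = 0.49×0 + 0.22×34 + 0.17×22 = 11.2200
Highest R₀: strategy 1 with 15.2600.

15.26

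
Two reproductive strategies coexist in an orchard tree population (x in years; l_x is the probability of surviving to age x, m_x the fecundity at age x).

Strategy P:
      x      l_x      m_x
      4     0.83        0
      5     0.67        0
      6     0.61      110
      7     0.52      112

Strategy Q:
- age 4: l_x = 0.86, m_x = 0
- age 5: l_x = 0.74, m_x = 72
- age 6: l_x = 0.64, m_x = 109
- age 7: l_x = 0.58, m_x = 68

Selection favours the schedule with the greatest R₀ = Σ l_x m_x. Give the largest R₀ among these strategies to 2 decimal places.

Strategy P: R₀ = 0.83×0 + 0.67×0 + 0.61×110 + 0.52×112 = 125.3400
Strategy Q: R₀ = 0.86×0 + 0.74×72 + 0.64×109 + 0.58×68 = 162.4800
Highest R₀: strategy Q with 162.4800.

162.48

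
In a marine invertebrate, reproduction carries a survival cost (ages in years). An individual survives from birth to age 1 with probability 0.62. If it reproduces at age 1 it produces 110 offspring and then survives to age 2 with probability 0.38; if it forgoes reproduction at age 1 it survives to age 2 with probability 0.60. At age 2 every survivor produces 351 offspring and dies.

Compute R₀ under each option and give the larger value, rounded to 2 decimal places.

breed at age 1: R₀ = 0.62 × (110 + 0.38 × 351) = 0.62 × 243.3800 = 150.8956
delay to age 2: R₀ = 0.62 × (0.60 × 351) = 0.62 × 210.6000 = 130.5720
Higher: breed at age 1 (150.8956).

150.90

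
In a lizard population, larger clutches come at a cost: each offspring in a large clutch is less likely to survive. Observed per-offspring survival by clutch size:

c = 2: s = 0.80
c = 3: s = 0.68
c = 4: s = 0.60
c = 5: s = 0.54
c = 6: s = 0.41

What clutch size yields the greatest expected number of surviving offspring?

Expected surviving offspring = c × s(c):
  c=2: 2 × 0.80 = 1.600
  c=3: 3 × 0.68 = 2.040
  c=4: 4 × 0.60 = 2.400
  c=5: 5 × 0.54 = 2.700
  c=6: 6 × 0.41 = 2.460
Maximum at c = 5 (2.700 surviving offspring).

5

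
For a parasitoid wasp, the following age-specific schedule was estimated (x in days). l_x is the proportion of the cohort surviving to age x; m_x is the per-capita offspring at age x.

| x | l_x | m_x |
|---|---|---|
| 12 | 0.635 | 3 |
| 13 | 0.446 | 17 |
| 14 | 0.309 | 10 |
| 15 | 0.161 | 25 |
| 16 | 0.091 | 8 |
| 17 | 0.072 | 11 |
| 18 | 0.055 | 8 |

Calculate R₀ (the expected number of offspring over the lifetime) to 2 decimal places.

18.56

R₀ = Σ l_x m_x:
  age 12: 0.635 × 3 = 1.9050
  age 13: 0.446 × 17 = 7.5820
  age 14: 0.309 × 10 = 3.0900
  age 15: 0.161 × 25 = 4.0250
  age 16: 0.091 × 8 = 0.7280
  age 17: 0.072 × 11 = 0.7920
  age 18: 0.055 × 8 = 0.4400
R₀ = 1.9050 + 7.5820 + 3.0900 + 4.0250 + 0.7280 + 0.7920 + 0.4400 = 18.5620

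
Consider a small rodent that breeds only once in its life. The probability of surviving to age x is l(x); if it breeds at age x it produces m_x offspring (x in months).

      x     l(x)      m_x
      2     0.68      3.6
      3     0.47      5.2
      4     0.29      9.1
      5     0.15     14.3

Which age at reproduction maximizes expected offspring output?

4

Expected offspring if breeding at age x = l(x) × m_x:
  age 2: 0.68 × 3.6 = 2.448
  age 3: 0.47 × 5.2 = 2.444
  age 4: 0.29 × 9.1 = 2.639
  age 5: 0.15 × 14.3 = 2.145
Maximum at age 4 (2.639).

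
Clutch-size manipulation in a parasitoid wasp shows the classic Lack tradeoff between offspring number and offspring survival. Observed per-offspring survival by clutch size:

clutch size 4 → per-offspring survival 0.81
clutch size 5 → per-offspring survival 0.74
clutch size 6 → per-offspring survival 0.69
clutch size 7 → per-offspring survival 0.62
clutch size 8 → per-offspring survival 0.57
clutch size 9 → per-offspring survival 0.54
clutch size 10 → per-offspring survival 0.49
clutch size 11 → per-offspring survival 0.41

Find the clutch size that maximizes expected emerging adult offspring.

10

Expected emerging adult offspring = c × s(c):
  c=4: 4 × 0.81 = 3.240
  c=5: 5 × 0.74 = 3.700
  c=6: 6 × 0.69 = 4.140
  c=7: 7 × 0.62 = 4.340
  c=8: 8 × 0.57 = 4.560
  c=9: 9 × 0.54 = 4.860
  c=10: 10 × 0.49 = 4.900
  c=11: 11 × 0.41 = 4.510
Maximum at c = 10 (4.900 emerging adult offspring).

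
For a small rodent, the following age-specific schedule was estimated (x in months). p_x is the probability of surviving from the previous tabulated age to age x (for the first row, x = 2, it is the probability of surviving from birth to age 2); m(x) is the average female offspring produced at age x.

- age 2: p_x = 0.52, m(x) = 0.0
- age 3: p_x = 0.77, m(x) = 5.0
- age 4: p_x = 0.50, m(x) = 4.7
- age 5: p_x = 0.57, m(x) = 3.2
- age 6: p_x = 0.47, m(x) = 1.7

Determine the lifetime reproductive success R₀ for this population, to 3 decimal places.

3.399

Survivorship from birth: l_x = p_2·p_3·…·p_x.
  l_2 = 0.52000
  l_3 = 0.40040
  l_4 = 0.20020
  l_5 = 0.11411
  l_6 = 0.05363
R₀ = Σ l_x m(x):
  age 2: 0.52000 × 0.0 = 0.0000
  age 3: 0.40040 × 5.0 = 2.0020
  age 4: 0.20020 × 4.7 = 0.9409
  age 5: 0.11411 × 3.2 = 0.3652
  age 6: 0.05363 × 1.7 = 0.0912
R₀ = 0.0000 + 2.0020 + 0.9409 + 0.3652 + 0.0912 = 3.3993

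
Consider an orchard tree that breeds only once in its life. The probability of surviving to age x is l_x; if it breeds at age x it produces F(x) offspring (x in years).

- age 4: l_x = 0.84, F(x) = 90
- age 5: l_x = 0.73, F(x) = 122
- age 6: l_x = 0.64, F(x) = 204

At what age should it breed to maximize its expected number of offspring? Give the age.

6

Expected offspring if breeding at age x = l_x × F(x):
  age 4: 0.84 × 90 = 75.600
  age 5: 0.73 × 122 = 89.060
  age 6: 0.64 × 204 = 130.560
Maximum at age 6 (130.560).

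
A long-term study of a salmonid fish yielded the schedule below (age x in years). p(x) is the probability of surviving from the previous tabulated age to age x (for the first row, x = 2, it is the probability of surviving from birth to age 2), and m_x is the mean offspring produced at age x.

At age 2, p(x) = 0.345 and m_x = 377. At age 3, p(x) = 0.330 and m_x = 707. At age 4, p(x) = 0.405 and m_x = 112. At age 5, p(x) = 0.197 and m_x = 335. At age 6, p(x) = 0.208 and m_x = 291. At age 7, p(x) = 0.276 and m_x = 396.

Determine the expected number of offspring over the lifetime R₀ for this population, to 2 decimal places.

219.52

Survivorship from birth: l_x = p_2·p_3·…·p_x.
  l_2 = 0.34500
  l_3 = 0.11385
  l_4 = 0.04611
  l_5 = 0.00908
  l_6 = 0.00189
  l_7 = 0.00052
R₀ = Σ l_x m_x:
  age 2: 0.34500 × 377 = 130.0650
  age 3: 0.11385 × 707 = 80.4920
  age 4: 0.04611 × 112 = 5.1643
  age 5: 0.00908 × 335 = 3.0418
  age 6: 0.00189 × 291 = 0.5500
  age 7: 0.00052 × 396 = 0.2059
R₀ = 130.0650 + 80.4920 + 5.1643 + 3.0418 + 0.5500 + 0.2059 = 219.5190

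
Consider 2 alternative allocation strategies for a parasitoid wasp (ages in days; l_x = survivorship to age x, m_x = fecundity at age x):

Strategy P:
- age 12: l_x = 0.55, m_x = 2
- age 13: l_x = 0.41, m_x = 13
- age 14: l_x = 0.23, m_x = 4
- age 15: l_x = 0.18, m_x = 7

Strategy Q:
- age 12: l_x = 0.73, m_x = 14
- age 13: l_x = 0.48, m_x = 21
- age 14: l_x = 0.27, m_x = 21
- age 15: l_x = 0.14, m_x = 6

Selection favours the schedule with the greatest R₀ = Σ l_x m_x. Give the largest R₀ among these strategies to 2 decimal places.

26.81

Strategy P: R₀ = 0.55×2 + 0.41×13 + 0.23×4 + 0.18×7 = 8.6100
Strategy Q: R₀ = 0.73×14 + 0.48×21 + 0.27×21 + 0.14×6 = 26.8100
Highest R₀: strategy Q with 26.8100.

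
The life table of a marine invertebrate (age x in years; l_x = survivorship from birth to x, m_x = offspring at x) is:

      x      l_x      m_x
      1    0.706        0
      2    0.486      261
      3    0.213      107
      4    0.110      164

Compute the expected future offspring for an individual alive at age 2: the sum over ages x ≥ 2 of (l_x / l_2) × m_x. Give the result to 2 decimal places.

l_2 = 0.486. Conditional survival from age 2 to x is l_x / l_2.
  x=2: (0.486/0.486) × 261 = 261.0000
  x=3: (0.213/0.486) × 107 = 46.8951
  x=4: (0.110/0.486) × 164 = 37.1193
Sum = 261.0000 + 46.8951 + 37.1193 = 345.0144

345.01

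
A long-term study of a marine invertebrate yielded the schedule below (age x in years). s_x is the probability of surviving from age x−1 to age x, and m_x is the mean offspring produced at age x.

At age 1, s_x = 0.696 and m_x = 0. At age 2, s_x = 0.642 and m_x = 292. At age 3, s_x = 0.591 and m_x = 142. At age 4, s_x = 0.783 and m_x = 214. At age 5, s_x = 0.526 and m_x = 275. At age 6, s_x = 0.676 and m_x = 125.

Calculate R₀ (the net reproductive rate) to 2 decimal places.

251.32

Survivorship from birth: l_x = s_1·s_2·…·s_x.
  l_1 = 0.69600
  l_2 = 0.44683
  l_3 = 0.26408
  l_4 = 0.20677
  l_5 = 0.10876
  l_6 = 0.07352
R₀ = Σ l_x m_x:
  age 1: 0.69600 × 0 = 0.0000
  age 2: 0.44683 × 292 = 130.4744
  age 3: 0.26408 × 142 = 37.4994
  age 4: 0.20677 × 214 = 44.2488
  age 5: 0.10876 × 275 = 29.9090
  age 6: 0.07352 × 125 = 9.1900
R₀ = 0.0000 + 130.4744 + 37.4994 + 44.2488 + 29.9090 + 9.1900 = 251.3215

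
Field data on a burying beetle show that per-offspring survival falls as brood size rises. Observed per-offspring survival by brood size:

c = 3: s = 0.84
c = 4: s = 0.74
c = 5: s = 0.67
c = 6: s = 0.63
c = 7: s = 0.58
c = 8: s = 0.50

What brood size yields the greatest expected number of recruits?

7

Expected recruits = c × s(c):
  c=3: 3 × 0.84 = 2.520
  c=4: 4 × 0.74 = 2.960
  c=5: 5 × 0.67 = 3.350
  c=6: 6 × 0.63 = 3.780
  c=7: 7 × 0.58 = 4.060
  c=8: 8 × 0.50 = 4.000
Maximum at c = 7 (4.060 recruits).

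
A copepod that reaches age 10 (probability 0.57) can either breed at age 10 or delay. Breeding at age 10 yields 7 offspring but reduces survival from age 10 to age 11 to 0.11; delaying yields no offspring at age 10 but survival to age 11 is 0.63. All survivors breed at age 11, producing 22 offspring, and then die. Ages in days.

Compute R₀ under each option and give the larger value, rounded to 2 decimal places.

breed at age 10: R₀ = 0.57 × (7 + 0.11 × 22) = 0.57 × 9.4200 = 5.3694
delay to age 11: R₀ = 0.57 × (0.63 × 22) = 0.57 × 13.8600 = 7.9002
Higher: delay to age 11 (7.9002).

7.90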